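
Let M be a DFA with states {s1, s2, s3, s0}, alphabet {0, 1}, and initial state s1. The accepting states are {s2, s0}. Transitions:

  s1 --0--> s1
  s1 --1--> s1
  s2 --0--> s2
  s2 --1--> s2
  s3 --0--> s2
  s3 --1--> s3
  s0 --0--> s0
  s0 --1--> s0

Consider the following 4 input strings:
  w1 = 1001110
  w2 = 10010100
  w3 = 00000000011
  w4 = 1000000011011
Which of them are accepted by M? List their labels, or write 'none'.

w1: Trace: s1 -1-> s1 -0-> s1 -0-> s1 -1-> s1 -1-> s1 -1-> s1 -0-> s1  → end s1, rejected
w2: Trace: s1 -1-> s1 -0-> s1 -0-> s1 -1-> s1 -0-> s1 -1-> s1 -0-> s1 -0-> s1  → end s1, rejected
w3: Trace: s1 -0-> s1 -0-> s1 -0-> s1 -0-> s1 -0-> s1 -0-> s1 -0-> s1 -0-> s1 -0-> s1 -1-> s1 -1-> s1  → end s1, rejected
w4: Trace: s1 -1-> s1 -0-> s1 -0-> s1 -0-> s1 -0-> s1 -0-> s1 -0-> s1 -0-> s1 -1-> s1 -1-> s1 -0-> s1 -1-> s1 -1-> s1  → end s1, rejected

none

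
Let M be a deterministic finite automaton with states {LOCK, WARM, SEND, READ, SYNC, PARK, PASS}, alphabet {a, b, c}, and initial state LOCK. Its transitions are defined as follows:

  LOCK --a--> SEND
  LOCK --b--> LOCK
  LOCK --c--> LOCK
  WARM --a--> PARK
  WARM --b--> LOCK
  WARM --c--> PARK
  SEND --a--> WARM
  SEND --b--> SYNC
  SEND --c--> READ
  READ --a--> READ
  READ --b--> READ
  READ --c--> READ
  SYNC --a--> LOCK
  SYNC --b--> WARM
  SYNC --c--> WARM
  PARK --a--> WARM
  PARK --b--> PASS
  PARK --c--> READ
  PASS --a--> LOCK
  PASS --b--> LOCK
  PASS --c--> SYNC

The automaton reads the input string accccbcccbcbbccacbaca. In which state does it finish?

Trace: LOCK -a-> SEND -c-> READ -c-> READ -c-> READ -c-> READ -b-> READ -c-> READ -c-> READ -c-> READ -b-> READ -c-> READ -b-> READ -b-> READ -c-> READ -c-> READ -a-> READ -c-> READ -b-> READ -a-> READ -c-> READ -a-> READ

READ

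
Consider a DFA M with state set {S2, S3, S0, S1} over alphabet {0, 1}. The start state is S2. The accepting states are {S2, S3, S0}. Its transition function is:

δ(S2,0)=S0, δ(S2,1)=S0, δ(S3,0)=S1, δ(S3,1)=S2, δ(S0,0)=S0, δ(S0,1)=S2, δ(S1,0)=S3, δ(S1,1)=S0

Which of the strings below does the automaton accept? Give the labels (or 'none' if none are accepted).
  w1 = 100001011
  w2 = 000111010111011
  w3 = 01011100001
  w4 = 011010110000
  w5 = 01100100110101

w1: S2 → S0 → S0 → S0 → S0 → S0 → S2 → S0 → S2 → S0  → end S0, accepted
w2: S2 → S0 → S0 → S0 → S2 → S0 → S2 → S0 → S2 → S0 → S2 → S0 → S2 → S0 → S2 → S0  → end S0, accepted
w3: S2 → S0 → S2 → S0 → S2 → S0 → S2 → S0 → S0 → S0 → S0 → S2  → end S2, accepted
w4: S2 → S0 → S2 → S0 → S0 → S2 → S0 → S2 → S0 → S0 → S0 → S0 → S0  → end S0, accepted
w5: S2 → S0 → S2 → S0 → S0 → S0 → S2 → S0 → S0 → S2 → S0 → S0 → S2 → S0 → S2  → end S2, accepted

w1, w2, w3, w4, w5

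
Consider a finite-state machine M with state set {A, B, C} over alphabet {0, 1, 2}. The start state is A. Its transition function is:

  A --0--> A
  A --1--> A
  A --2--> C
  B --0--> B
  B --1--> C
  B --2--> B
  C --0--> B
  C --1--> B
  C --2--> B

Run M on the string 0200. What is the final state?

start at A
read '0': A → A
read '2': A → C
read '0': C → B
read '0': B → B

B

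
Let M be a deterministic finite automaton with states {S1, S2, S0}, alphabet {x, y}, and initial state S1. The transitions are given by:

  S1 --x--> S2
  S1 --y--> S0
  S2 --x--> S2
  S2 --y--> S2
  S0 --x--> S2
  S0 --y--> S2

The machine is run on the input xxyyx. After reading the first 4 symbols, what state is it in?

S2

start at S1
read 'x': S1 → S2
read 'x': S2 → S2
read 'y': S2 → S2
read 'y': S2 → S2
After 4 symbols: S2.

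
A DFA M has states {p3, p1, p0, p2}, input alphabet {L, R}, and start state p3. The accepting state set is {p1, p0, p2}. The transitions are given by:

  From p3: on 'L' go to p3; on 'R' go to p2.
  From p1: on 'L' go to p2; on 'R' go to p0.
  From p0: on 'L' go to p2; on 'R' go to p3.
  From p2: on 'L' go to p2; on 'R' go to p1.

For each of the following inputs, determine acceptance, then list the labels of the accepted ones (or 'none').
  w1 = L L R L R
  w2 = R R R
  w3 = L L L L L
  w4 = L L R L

w1, w2, w4

w1: Trace: p3 -L-> p3 -L-> p3 -R-> p2 -L-> p2 -R-> p1  → end p1, accepted
w2: Trace: p3 -R-> p2 -R-> p1 -R-> p0  → end p0, accepted
w3: Trace: p3 -L-> p3 -L-> p3 -L-> p3 -L-> p3 -L-> p3  → end p3, rejected
w4: Trace: p3 -L-> p3 -L-> p3 -R-> p2 -L-> p2  → end p2, accepted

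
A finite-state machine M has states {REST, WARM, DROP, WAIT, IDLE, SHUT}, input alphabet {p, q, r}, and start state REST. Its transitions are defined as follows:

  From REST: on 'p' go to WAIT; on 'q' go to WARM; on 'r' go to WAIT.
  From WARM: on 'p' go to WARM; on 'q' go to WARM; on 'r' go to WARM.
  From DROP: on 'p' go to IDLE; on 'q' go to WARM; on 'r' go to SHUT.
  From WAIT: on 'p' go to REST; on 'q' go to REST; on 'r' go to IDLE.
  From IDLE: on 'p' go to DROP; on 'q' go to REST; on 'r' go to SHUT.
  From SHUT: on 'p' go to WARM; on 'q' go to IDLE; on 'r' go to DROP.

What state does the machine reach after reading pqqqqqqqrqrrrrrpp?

REST → WAIT → REST → WARM → WARM → WARM → WARM → WARM → WARM → WARM → WARM → WARM → WARM → WARM → WARM → WARM → WARM → WARM

WARM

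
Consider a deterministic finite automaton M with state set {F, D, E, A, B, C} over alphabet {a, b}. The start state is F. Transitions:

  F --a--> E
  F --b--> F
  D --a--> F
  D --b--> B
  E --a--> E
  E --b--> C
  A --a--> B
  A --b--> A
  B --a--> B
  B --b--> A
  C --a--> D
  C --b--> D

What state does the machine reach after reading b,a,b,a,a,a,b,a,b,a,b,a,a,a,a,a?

B

start at F
read 'b': F → F
read 'a': F → E
read 'b': E → C
read 'a': C → D
read 'a': D → F
read 'a': F → E
read 'b': E → C
read 'a': C → D
read 'b': D → B
read 'a': B → B
read 'b': B → A
read 'a': A → B
read 'a': B → B
read 'a': B → B
read 'a': B → B
read 'a': B → B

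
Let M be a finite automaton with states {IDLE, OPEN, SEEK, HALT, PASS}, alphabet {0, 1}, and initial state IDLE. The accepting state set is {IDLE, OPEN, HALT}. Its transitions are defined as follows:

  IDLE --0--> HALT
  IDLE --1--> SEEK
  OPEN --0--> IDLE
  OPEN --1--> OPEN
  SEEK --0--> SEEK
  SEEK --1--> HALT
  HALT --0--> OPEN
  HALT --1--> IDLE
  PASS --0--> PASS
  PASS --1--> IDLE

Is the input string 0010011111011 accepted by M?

Trace: IDLE -0-> HALT -0-> OPEN -1-> OPEN -0-> IDLE -0-> HALT -1-> IDLE -1-> SEEK -1-> HALT -1-> IDLE -1-> SEEK -0-> SEEK -1-> HALT -1-> IDLE
End state IDLE is accepting.

Yes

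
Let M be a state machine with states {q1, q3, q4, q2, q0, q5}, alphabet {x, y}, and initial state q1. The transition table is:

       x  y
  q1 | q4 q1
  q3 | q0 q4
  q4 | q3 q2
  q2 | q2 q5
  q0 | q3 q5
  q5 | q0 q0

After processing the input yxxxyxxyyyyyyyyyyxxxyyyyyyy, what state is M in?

q5

q1 → q1 → q4 → q3 → q0 → q5 → q0 → q3 → q4 → q2 → q5 → q0 → q5 → q0 → q5 → q0 → q5 → q0 → q3 → q0 → q3 → q4 → q2 → q5 → q0 → q5 → q0 → q5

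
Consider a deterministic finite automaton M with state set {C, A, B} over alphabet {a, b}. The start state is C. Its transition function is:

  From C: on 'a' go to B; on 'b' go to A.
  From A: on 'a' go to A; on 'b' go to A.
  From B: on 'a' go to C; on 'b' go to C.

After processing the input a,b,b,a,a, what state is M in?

Trace: C -a-> B -b-> C -b-> A -a-> A -a-> A

A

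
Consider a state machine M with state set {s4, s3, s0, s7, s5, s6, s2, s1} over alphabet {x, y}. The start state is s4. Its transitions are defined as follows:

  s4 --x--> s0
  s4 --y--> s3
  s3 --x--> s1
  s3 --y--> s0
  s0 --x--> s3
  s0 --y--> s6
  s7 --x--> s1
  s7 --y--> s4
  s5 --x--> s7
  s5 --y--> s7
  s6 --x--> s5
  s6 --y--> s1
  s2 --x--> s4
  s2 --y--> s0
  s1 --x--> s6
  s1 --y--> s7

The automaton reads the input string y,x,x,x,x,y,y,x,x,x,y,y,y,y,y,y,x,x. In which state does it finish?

Trace: s4 -y-> s3 -x-> s1 -x-> s6 -x-> s5 -x-> s7 -y-> s4 -y-> s3 -x-> s1 -x-> s6 -x-> s5 -y-> s7 -y-> s4 -y-> s3 -y-> s0 -y-> s6 -y-> s1 -x-> s6 -x-> s5

s5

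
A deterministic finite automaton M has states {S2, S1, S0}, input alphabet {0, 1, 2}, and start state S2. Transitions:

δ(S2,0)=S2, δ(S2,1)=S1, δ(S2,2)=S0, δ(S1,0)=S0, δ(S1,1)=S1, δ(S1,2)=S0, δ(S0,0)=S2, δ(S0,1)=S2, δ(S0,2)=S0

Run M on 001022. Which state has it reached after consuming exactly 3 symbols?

S1

S2 → S2 → S2 → S1
After 3 symbols: S1.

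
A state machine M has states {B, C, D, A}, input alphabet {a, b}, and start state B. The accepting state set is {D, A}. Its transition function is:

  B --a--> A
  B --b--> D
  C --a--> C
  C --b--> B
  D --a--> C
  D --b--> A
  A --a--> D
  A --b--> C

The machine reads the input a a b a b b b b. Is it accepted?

Yes

B → A → D → A → D → A → C → B → D
End state D is accepting.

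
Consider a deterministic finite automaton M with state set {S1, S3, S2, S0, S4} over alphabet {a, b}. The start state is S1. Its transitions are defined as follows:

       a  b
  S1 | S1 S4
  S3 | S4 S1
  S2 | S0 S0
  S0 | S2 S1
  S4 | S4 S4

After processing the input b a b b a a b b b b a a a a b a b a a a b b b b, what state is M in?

S1 → S4 → S4 → S4 → S4 → S4 → S4 → S4 → S4 → S4 → S4 → S4 → S4 → S4 → S4 → S4 → S4 → S4 → S4 → S4 → S4 → S4 → S4 → S4 → S4

S4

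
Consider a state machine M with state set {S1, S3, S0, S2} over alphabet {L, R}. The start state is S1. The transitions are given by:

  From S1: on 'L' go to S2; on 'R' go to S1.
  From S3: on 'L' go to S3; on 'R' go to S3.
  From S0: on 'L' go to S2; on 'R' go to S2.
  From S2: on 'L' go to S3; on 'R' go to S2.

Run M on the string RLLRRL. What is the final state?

S3

Trace: S1 -R-> S1 -L-> S2 -L-> S3 -R-> S3 -R-> S3 -L-> S3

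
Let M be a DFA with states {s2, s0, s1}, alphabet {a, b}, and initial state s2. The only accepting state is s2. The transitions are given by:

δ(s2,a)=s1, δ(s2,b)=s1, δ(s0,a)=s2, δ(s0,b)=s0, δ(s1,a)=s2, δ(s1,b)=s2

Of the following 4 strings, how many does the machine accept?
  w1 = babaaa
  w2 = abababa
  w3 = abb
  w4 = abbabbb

1

w1:
  start at s2
  read 'b': s2 → s1
  read 'a': s1 → s2
  read 'b': s2 → s1
  read 'a': s1 → s2
  read 'a': s2 → s1
  read 'a': s1 → s2
  end s2, accepted
w2:
  start at s2
  read 'a': s2 → s1
  read 'b': s1 → s2
  read 'a': s2 → s1
  read 'b': s1 → s2
  read 'a': s2 → s1
  read 'b': s1 → s2
  read 'a': s2 → s1
  end s1, rejected
w3:
  start at s2
  read 'a': s2 → s1
  read 'b': s1 → s2
  read 'b': s2 → s1
  end s1, rejected
w4:
  start at s2
  read 'a': s2 → s1
  read 'b': s1 → s2
  read 'b': s2 → s1
  read 'a': s1 → s2
  read 'b': s2 → s1
  read 'b': s1 → s2
  read 'b': s2 → s1
  end s1, rejected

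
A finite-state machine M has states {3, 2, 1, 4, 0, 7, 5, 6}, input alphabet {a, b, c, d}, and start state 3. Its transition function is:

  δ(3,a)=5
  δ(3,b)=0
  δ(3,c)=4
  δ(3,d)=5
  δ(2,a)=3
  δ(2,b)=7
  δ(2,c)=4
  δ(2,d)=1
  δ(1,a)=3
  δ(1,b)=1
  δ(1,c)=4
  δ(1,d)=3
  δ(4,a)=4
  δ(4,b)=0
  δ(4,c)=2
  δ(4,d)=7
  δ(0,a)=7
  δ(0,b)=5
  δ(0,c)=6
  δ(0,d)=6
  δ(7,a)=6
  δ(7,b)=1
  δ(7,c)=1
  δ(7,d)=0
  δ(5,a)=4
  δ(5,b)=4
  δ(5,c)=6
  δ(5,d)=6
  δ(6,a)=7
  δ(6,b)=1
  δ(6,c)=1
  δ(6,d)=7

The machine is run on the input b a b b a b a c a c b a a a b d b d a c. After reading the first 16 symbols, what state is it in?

3

3 → 0 → 7 → 1 → 1 → 3 → 0 → 7 → 1 → 3 → 4 → 0 → 7 → 6 → 7 → 1 → 3
After 16 symbols: 3.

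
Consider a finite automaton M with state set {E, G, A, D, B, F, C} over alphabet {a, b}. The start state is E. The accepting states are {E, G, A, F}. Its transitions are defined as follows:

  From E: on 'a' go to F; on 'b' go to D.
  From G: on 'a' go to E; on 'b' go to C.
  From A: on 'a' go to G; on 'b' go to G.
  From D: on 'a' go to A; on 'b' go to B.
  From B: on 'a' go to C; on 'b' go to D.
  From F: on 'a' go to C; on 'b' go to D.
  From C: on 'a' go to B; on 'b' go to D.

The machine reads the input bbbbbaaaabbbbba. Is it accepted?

start at E
read 'b': E → D
read 'b': D → B
read 'b': B → D
read 'b': D → B
read 'b': B → D
read 'a': D → A
read 'a': A → G
read 'a': G → E
read 'a': E → F
read 'b': F → D
read 'b': D → B
read 'b': B → D
read 'b': D → B
read 'b': B → D
read 'a': D → A
End state A is accepting.

Yes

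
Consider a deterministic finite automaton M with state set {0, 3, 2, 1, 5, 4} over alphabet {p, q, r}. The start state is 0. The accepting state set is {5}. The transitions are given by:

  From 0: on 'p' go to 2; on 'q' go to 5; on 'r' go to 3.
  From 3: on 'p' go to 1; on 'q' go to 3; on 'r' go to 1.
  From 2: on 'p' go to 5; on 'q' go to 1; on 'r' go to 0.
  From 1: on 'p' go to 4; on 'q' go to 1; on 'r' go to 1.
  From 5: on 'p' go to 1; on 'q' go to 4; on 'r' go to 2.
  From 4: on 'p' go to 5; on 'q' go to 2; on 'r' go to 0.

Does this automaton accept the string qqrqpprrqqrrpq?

Trace: 0 -q-> 5 -q-> 4 -r-> 0 -q-> 5 -p-> 1 -p-> 4 -r-> 0 -r-> 3 -q-> 3 -q-> 3 -r-> 1 -r-> 1 -p-> 4 -q-> 2
End state 2 is not accepting.

No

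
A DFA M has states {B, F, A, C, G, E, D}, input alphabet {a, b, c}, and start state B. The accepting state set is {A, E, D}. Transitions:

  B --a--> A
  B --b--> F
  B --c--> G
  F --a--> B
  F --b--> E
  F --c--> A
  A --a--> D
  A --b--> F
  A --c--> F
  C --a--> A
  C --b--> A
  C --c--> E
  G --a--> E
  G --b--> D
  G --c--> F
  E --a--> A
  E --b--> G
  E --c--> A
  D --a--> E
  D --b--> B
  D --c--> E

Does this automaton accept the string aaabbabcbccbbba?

Yes

Trace: B -a-> A -a-> D -a-> E -b-> G -b-> D -a-> E -b-> G -c-> F -b-> E -c-> A -c-> F -b-> E -b-> G -b-> D -a-> E
End state E is accepting.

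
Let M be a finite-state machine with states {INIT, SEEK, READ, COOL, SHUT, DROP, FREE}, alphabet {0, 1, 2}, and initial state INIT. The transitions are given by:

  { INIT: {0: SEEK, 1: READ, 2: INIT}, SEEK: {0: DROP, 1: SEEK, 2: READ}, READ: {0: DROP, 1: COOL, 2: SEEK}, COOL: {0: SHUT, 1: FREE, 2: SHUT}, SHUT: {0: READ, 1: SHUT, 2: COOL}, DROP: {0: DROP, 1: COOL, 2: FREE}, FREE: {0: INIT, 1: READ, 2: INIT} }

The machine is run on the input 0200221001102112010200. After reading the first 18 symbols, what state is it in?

INIT → SEEK → READ → DROP → DROP → FREE → INIT → READ → DROP → DROP → COOL → FREE → INIT → INIT → READ → COOL → SHUT → READ → COOL
After 18 symbols: COOL.

COOL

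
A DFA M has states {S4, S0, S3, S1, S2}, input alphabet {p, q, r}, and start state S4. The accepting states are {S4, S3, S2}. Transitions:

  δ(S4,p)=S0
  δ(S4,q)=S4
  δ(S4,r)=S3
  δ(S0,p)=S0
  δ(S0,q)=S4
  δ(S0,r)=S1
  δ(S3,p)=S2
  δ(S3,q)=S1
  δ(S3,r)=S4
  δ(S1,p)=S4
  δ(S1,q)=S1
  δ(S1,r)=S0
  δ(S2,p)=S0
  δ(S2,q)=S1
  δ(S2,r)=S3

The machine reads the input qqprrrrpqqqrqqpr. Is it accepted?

Yes

Trace: S4 -q-> S4 -q-> S4 -p-> S0 -r-> S1 -r-> S0 -r-> S1 -r-> S0 -p-> S0 -q-> S4 -q-> S4 -q-> S4 -r-> S3 -q-> S1 -q-> S1 -p-> S4 -r-> S3
End state S3 is accepting.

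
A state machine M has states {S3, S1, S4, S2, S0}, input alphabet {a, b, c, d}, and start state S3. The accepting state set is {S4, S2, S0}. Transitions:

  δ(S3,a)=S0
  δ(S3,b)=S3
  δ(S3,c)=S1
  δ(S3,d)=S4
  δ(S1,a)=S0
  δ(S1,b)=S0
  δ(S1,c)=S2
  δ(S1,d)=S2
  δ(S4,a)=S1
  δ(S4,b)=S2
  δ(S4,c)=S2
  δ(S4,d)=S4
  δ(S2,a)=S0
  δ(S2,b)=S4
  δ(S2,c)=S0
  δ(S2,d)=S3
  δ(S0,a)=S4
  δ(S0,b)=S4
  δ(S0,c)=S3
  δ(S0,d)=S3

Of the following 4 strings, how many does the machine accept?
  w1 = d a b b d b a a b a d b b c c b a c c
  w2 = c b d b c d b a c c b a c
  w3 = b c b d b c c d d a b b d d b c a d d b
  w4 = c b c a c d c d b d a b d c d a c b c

w1: S3 → S4 → S1 → S0 → S4 → S4 → S2 → S0 → S4 → S2 → S0 → S3 → S3 → S3 → S1 → S2 → S4 → S1 → S2 → S0  → end S0, accepted
w2: S3 → S1 → S0 → S3 → S3 → S1 → S2 → S4 → S1 → S2 → S0 → S4 → S1 → S2  → end S2, accepted
w3: S3 → S3 → S1 → S0 → S3 → S3 → S1 → S2 → S3 → S4 → S1 → S0 → S4 → S4 → S4 → S2 → S0 → S4 → S4 → S4 → S2  → end S2, accepted
w4: S3 → S1 → S0 → S3 → S0 → S3 → S4 → S2 → S3 → S3 → S4 → S1 → S0 → S3 → S1 → S2 → S0 → S3 → S3 → S1  → end S1, rejected

3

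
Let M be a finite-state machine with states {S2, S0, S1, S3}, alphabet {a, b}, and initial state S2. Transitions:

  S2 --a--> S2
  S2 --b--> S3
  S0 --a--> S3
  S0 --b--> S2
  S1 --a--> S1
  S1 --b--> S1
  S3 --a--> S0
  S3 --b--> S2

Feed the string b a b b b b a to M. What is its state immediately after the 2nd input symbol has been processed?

S2 → S3 → S0
After 2 symbols: S0.

S0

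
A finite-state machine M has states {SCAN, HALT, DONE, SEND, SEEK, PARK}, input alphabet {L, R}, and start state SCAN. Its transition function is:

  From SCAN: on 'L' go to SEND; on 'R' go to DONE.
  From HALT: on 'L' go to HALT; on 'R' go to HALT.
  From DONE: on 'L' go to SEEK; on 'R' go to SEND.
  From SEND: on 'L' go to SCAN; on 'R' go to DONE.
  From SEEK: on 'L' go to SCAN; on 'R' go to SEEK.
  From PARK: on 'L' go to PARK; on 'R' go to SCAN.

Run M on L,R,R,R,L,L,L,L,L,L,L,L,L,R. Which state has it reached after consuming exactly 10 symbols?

SCAN → SEND → DONE → SEND → DONE → SEEK → SCAN → SEND → SCAN → SEND → SCAN
After 10 symbols: SCAN.

SCAN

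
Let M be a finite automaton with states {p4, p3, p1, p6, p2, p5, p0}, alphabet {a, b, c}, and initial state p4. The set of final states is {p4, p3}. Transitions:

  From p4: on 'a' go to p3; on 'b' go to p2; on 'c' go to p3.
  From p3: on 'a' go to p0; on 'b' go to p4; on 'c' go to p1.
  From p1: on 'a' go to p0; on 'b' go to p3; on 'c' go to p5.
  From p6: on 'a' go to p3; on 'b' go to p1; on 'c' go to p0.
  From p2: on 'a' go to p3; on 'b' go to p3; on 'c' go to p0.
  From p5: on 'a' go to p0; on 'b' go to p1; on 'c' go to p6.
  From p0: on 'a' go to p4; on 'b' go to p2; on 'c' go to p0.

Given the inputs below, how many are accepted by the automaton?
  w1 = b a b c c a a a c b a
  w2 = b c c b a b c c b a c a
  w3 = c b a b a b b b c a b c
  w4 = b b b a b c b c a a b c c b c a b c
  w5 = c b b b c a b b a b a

w1:
  start at p4
  read 'b': p4 → p2
  read 'a': p2 → p3
  read 'b': p3 → p4
  read 'c': p4 → p3
  read 'c': p3 → p1
  read 'a': p1 → p0
  read 'a': p0 → p4
  read 'a': p4 → p3
  read 'c': p3 → p1
  read 'b': p1 → p3
  read 'a': p3 → p0
  end p0, rejected
w2:
  start at p4
  read 'b': p4 → p2
  read 'c': p2 → p0
  read 'c': p0 → p0
  read 'b': p0 → p2
  read 'a': p2 → p3
  read 'b': p3 → p4
  read 'c': p4 → p3
  read 'c': p3 → p1
  read 'b': p1 → p3
  read 'a': p3 → p0
  read 'c': p0 → p0
  read 'a': p0 → p4
  end p4, accepted
w3:
  start at p4
  read 'c': p4 → p3
  read 'b': p3 → p4
  read 'a': p4 → p3
  read 'b': p3 → p4
  read 'a': p4 → p3
  read 'b': p3 → p4
  read 'b': p4 → p2
  read 'b': p2 → p3
  read 'c': p3 → p1
  read 'a': p1 → p0
  read 'b': p0 → p2
  read 'c': p2 → p0
  end p0, rejected
w4:
  start at p4
  read 'b': p4 → p2
  read 'b': p2 → p3
  read 'b': p3 → p4
  read 'a': p4 → p3
  read 'b': p3 → p4
  read 'c': p4 → p3
  read 'b': p3 → p4
  read 'c': p4 → p3
  read 'a': p3 → p0
  read 'a': p0 → p4
  read 'b': p4 → p2
  read 'c': p2 → p0
  read 'c': p0 → p0
  read 'b': p0 → p2
  read 'c': p2 → p0
  read 'a': p0 → p4
  read 'b': p4 → p2
  read 'c': p2 → p0
  end p0, rejected
w5:
  start at p4
  read 'c': p4 → p3
  read 'b': p3 → p4
  read 'b': p4 → p2
  read 'b': p2 → p3
  read 'c': p3 → p1
  read 'a': p1 → p0
  read 'b': p0 → p2
  read 'b': p2 → p3
  read 'a': p3 → p0
  read 'b': p0 → p2
  read 'a': p2 → p3
  end p3, accepted

2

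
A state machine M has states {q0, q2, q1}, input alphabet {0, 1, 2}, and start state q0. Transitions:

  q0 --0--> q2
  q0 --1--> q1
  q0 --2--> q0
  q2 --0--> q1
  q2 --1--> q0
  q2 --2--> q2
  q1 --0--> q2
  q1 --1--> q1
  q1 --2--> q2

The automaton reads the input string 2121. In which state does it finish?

start at q0
read '2': q0 → q0
read '1': q0 → q1
read '2': q1 → q2
read '1': q2 → q0

q0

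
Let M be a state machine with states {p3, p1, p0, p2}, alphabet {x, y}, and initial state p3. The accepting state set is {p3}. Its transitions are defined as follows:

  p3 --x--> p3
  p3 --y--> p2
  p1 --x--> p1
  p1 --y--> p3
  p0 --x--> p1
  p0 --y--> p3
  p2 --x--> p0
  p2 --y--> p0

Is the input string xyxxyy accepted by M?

p3 → p3 → p2 → p0 → p1 → p3 → p2
End state p2 is not accepting.

No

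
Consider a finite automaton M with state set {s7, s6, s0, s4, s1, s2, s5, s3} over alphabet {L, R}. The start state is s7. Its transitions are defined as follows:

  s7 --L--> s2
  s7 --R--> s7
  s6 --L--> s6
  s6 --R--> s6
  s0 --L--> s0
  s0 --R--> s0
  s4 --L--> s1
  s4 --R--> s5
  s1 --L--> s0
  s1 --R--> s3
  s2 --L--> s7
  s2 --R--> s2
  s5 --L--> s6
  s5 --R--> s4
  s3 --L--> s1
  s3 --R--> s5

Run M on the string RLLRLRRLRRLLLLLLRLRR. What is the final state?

s2

Trace: s7 -R-> s7 -L-> s2 -L-> s7 -R-> s7 -L-> s2 -R-> s2 -R-> s2 -L-> s7 -R-> s7 -R-> s7 -L-> s2 -L-> s7 -L-> s2 -L-> s7 -L-> s2 -L-> s7 -R-> s7 -L-> s2 -R-> s2 -R-> s2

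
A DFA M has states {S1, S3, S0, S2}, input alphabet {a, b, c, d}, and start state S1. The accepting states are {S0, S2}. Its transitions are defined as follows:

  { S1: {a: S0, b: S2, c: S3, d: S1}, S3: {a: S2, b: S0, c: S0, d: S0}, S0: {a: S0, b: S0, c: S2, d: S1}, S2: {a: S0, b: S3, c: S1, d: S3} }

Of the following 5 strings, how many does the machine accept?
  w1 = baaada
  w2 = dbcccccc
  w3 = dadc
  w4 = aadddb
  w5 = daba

w1:
  start at S1
  read 'b': S1 → S2
  read 'a': S2 → S0
  read 'a': S0 → S0
  read 'a': S0 → S0
  read 'd': S0 → S1
  read 'a': S1 → S0
  end S0, accepted
w2:
  start at S1
  read 'd': S1 → S1
  read 'b': S1 → S2
  read 'c': S2 → S1
  read 'c': S1 → S3
  read 'c': S3 → S0
  read 'c': S0 → S2
  read 'c': S2 → S1
  read 'c': S1 → S3
  end S3, rejected
w3:
  start at S1
  read 'd': S1 → S1
  read 'a': S1 → S0
  read 'd': S0 → S1
  read 'c': S1 → S3
  end S3, rejected
w4:
  start at S1
  read 'a': S1 → S0
  read 'a': S0 → S0
  read 'd': S0 → S1
  read 'd': S1 → S1
  read 'd': S1 → S1
  read 'b': S1 → S2
  end S2, accepted
w5:
  start at S1
  read 'd': S1 → S1
  read 'a': S1 → S0
  read 'b': S0 → S0
  read 'a': S0 → S0
  end S0, accepted

3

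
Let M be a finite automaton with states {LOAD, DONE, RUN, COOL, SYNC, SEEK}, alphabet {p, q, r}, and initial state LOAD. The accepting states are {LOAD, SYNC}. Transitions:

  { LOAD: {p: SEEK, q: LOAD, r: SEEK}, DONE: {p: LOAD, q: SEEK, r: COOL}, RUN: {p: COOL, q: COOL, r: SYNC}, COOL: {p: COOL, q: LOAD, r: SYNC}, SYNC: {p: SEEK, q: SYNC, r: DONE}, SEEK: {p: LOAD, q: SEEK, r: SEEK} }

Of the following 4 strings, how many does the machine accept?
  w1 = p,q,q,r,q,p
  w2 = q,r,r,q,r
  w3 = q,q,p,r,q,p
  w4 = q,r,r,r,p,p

w1:
  start at LOAD
  read 'p': LOAD → SEEK
  read 'q': SEEK → SEEK
  read 'q': SEEK → SEEK
  read 'r': SEEK → SEEK
  read 'q': SEEK → SEEK
  read 'p': SEEK → LOAD
  end LOAD, accepted
w2:
  start at LOAD
  read 'q': LOAD → LOAD
  read 'r': LOAD → SEEK
  read 'r': SEEK → SEEK
  read 'q': SEEK → SEEK
  read 'r': SEEK → SEEK
  end SEEK, rejected
w3:
  start at LOAD
  read 'q': LOAD → LOAD
  read 'q': LOAD → LOAD
  read 'p': LOAD → SEEK
  read 'r': SEEK → SEEK
  read 'q': SEEK → SEEK
  read 'p': SEEK → LOAD
  end LOAD, accepted
w4:
  start at LOAD
  read 'q': LOAD → LOAD
  read 'r': LOAD → SEEK
  read 'r': SEEK → SEEK
  read 'r': SEEK → SEEK
  read 'p': SEEK → LOAD
  read 'p': LOAD → SEEK
  end SEEK, rejected

2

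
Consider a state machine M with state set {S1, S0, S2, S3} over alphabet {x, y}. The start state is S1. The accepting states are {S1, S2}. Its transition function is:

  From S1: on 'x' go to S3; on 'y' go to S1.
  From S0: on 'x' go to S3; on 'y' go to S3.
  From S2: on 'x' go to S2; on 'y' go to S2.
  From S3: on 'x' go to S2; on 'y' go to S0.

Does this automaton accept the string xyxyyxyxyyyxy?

S1 → S3 → S0 → S3 → S0 → S3 → S2 → S2 → S2 → S2 → S2 → S2 → S2 → S2
End state S2 is accepting.

Yes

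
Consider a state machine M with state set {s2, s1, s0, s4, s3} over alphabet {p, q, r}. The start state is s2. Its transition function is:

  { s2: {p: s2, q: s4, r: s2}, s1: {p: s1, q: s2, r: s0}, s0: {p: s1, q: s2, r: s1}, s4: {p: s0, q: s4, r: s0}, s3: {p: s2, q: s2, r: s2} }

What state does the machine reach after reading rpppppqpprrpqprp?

Trace: s2 -r-> s2 -p-> s2 -p-> s2 -p-> s2 -p-> s2 -p-> s2 -q-> s4 -p-> s0 -p-> s1 -r-> s0 -r-> s1 -p-> s1 -q-> s2 -p-> s2 -r-> s2 -p-> s2

s2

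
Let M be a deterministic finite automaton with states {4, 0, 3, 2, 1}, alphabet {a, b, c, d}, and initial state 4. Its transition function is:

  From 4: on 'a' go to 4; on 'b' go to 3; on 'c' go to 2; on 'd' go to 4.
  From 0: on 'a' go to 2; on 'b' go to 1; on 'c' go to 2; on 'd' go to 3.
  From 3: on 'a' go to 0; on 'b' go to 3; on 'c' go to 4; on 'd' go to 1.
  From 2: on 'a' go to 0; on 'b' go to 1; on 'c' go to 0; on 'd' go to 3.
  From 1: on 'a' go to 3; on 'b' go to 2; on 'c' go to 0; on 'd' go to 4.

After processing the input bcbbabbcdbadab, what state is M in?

1

4 → 3 → 4 → 3 → 3 → 0 → 1 → 2 → 0 → 3 → 3 → 0 → 3 → 0 → 1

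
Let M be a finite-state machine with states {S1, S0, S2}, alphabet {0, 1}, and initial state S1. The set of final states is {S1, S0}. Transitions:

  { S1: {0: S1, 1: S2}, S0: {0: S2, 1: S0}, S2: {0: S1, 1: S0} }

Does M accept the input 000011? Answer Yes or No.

S1 → S1 → S1 → S1 → S1 → S2 → S0
End state S0 is accepting.

Yes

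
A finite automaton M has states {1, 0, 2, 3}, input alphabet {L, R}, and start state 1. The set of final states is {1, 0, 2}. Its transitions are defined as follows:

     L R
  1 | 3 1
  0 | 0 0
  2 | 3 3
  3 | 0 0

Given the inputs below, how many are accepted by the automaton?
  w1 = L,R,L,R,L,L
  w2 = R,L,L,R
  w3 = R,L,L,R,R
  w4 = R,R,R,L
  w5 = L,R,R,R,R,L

4

w1:
  start at 1
  read 'L': 1 → 3
  read 'R': 3 → 0
  read 'L': 0 → 0
  read 'R': 0 → 0
  read 'L': 0 → 0
  read 'L': 0 → 0
  end 0, accepted
w2:
  start at 1
  read 'R': 1 → 1
  read 'L': 1 → 3
  read 'L': 3 → 0
  read 'R': 0 → 0
  end 0, accepted
w3:
  start at 1
  read 'R': 1 → 1
  read 'L': 1 → 3
  read 'L': 3 → 0
  read 'R': 0 → 0
  read 'R': 0 → 0
  end 0, accepted
w4:
  start at 1
  read 'R': 1 → 1
  read 'R': 1 → 1
  read 'R': 1 → 1
  read 'L': 1 → 3
  end 3, rejected
w5:
  start at 1
  read 'L': 1 → 3
  read 'R': 3 → 0
  read 'R': 0 → 0
  read 'R': 0 → 0
  read 'R': 0 → 0
  read 'L': 0 → 0
  end 0, accepted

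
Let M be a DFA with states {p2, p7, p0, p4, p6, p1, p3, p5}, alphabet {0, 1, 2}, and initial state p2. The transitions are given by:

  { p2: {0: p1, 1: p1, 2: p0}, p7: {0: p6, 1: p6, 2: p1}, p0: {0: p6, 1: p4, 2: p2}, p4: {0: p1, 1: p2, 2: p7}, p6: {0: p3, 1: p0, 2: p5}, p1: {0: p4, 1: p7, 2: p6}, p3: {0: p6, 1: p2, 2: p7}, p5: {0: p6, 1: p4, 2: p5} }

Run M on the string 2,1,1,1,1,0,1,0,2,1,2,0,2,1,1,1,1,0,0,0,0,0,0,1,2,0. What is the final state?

p6

Trace: p2 -2-> p0 -1-> p4 -1-> p2 -1-> p1 -1-> p7 -0-> p6 -1-> p0 -0-> p6 -2-> p5 -1-> p4 -2-> p7 -0-> p6 -2-> p5 -1-> p4 -1-> p2 -1-> p1 -1-> p7 -0-> p6 -0-> p3 -0-> p6 -0-> p3 -0-> p6 -0-> p3 -1-> p2 -2-> p0 -0-> p6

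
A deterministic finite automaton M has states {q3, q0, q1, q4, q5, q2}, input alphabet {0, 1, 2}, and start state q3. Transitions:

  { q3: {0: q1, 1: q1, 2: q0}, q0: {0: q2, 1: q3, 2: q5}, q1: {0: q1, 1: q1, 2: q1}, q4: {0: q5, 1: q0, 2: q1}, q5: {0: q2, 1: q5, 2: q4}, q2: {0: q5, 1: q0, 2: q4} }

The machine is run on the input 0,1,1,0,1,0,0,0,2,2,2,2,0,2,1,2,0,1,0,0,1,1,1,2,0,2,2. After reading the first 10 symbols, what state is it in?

q1

q3 → q1 → q1 → q1 → q1 → q1 → q1 → q1 → q1 → q1 → q1
After 10 symbols: q1.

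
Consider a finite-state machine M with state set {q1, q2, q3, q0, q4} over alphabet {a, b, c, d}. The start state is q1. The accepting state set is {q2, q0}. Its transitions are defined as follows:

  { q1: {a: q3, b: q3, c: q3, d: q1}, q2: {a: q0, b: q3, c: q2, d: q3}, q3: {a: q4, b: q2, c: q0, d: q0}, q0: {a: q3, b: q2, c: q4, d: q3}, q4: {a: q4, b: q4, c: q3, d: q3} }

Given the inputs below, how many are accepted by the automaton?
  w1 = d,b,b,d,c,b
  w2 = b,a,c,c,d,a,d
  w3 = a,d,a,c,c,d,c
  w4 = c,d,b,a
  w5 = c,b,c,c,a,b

4

w1: q1 → q1 → q3 → q2 → q3 → q0 → q2  → end q2, accepted
w2: q1 → q3 → q4 → q3 → q0 → q3 → q4 → q3  → end q3, rejected
w3: q1 → q3 → q0 → q3 → q0 → q4 → q3 → q0  → end q0, accepted
w4: q1 → q3 → q0 → q2 → q0  → end q0, accepted
w5: q1 → q3 → q2 → q2 → q2 → q0 → q2  → end q2, accepted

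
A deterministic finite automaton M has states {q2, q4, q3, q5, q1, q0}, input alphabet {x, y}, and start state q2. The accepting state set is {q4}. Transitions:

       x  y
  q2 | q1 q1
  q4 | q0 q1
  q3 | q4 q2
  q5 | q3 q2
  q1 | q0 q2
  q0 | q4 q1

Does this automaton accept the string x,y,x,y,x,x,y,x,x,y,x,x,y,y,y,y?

No

start at q2
read 'x': q2 → q1
read 'y': q1 → q2
read 'x': q2 → q1
read 'y': q1 → q2
read 'x': q2 → q1
read 'x': q1 → q0
read 'y': q0 → q1
read 'x': q1 → q0
read 'x': q0 → q4
read 'y': q4 → q1
read 'x': q1 → q0
read 'x': q0 → q4
read 'y': q4 → q1
read 'y': q1 → q2
read 'y': q2 → q1
read 'y': q1 → q2
End state q2 is not accepting.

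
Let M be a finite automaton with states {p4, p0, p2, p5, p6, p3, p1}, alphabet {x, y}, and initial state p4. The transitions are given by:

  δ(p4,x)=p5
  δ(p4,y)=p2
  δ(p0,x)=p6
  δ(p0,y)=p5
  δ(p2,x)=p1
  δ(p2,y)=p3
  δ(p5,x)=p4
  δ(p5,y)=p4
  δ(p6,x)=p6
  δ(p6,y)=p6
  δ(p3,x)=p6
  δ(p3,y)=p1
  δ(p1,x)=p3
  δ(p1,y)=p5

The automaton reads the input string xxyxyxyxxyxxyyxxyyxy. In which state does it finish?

p6

Trace: p4 -x-> p5 -x-> p4 -y-> p2 -x-> p1 -y-> p5 -x-> p4 -y-> p2 -x-> p1 -x-> p3 -y-> p1 -x-> p3 -x-> p6 -y-> p6 -y-> p6 -x-> p6 -x-> p6 -y-> p6 -y-> p6 -x-> p6 -y-> p6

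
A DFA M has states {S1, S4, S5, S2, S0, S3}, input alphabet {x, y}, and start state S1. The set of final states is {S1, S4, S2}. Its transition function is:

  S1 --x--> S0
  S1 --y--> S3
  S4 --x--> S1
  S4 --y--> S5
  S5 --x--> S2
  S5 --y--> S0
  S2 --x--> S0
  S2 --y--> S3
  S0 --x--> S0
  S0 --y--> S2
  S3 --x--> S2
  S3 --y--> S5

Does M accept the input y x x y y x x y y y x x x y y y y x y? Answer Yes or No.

Trace: S1 -y-> S3 -x-> S2 -x-> S0 -y-> S2 -y-> S3 -x-> S2 -x-> S0 -y-> S2 -y-> S3 -y-> S5 -x-> S2 -x-> S0 -x-> S0 -y-> S2 -y-> S3 -y-> S5 -y-> S0 -x-> S0 -y-> S2
End state S2 is accepting.

Yes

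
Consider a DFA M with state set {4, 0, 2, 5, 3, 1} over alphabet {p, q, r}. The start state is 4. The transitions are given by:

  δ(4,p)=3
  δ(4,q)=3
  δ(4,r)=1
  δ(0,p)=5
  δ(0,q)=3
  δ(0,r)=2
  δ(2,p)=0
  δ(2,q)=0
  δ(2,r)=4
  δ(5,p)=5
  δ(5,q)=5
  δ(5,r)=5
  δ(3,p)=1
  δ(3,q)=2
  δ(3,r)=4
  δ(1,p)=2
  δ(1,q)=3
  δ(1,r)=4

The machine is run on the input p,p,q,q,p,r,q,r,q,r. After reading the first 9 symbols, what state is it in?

4 → 3 → 1 → 3 → 2 → 0 → 2 → 0 → 2 → 0
After 9 symbols: 0.

0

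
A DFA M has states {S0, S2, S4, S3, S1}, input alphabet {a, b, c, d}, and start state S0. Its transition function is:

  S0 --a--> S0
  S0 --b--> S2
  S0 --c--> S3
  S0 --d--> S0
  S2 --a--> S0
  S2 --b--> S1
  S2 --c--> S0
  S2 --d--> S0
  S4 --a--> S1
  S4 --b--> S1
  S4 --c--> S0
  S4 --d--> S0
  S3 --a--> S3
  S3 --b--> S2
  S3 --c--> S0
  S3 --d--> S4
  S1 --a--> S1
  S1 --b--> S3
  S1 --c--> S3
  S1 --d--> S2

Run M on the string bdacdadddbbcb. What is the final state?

S2

S0 → S2 → S0 → S0 → S3 → S4 → S1 → S2 → S0 → S0 → S2 → S1 → S3 → S2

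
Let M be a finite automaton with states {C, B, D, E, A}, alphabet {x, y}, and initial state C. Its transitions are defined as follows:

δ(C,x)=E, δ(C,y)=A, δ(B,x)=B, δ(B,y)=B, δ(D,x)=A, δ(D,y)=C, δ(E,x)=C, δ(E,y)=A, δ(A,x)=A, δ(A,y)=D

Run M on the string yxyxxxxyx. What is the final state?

start at C
read 'y': C → A
read 'x': A → A
read 'y': A → D
read 'x': D → A
read 'x': A → A
read 'x': A → A
read 'x': A → A
read 'y': A → D
read 'x': D → A

A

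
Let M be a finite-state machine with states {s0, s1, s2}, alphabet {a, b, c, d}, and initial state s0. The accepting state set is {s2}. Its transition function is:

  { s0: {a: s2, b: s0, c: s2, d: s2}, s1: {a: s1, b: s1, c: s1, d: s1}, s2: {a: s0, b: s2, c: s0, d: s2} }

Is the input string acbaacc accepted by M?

start at s0
read 'a': s0 → s2
read 'c': s2 → s0
read 'b': s0 → s0
read 'a': s0 → s2
read 'a': s2 → s0
read 'c': s0 → s2
read 'c': s2 → s0
End state s0 is not accepting.

No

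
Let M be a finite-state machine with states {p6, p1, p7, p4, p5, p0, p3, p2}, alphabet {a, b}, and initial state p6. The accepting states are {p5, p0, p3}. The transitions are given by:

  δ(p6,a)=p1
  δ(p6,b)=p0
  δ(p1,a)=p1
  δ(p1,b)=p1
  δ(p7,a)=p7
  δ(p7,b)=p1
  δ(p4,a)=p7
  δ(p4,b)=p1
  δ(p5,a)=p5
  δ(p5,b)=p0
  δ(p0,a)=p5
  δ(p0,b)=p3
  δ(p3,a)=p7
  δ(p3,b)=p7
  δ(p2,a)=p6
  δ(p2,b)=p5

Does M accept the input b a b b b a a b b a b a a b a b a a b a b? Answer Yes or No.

No

Trace: p6 -b-> p0 -a-> p5 -b-> p0 -b-> p3 -b-> p7 -a-> p7 -a-> p7 -b-> p1 -b-> p1 -a-> p1 -b-> p1 -a-> p1 -a-> p1 -b-> p1 -a-> p1 -b-> p1 -a-> p1 -a-> p1 -b-> p1 -a-> p1 -b-> p1
End state p1 is not accepting.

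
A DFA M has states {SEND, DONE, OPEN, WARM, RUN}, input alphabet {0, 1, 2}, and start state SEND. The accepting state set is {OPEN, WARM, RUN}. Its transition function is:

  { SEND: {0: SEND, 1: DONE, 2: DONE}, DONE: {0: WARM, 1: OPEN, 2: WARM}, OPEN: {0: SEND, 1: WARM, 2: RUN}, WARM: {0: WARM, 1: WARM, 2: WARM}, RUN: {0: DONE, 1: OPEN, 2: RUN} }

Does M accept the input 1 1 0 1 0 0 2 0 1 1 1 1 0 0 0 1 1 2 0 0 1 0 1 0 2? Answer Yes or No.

Yes

start at SEND
read '1': SEND → DONE
read '1': DONE → OPEN
read '0': OPEN → SEND
read '1': SEND → DONE
read '0': DONE → WARM
read '0': WARM → WARM
read '2': WARM → WARM
read '0': WARM → WARM
read '1': WARM → WARM
read '1': WARM → WARM
read '1': WARM → WARM
read '1': WARM → WARM
read '0': WARM → WARM
read '0': WARM → WARM
read '0': WARM → WARM
read '1': WARM → WARM
read '1': WARM → WARM
read '2': WARM → WARM
read '0': WARM → WARM
read '0': WARM → WARM
read '1': WARM → WARM
read '0': WARM → WARM
read '1': WARM → WARM
read '0': WARM → WARM
read '2': WARM → WARM
End state WARM is accepting.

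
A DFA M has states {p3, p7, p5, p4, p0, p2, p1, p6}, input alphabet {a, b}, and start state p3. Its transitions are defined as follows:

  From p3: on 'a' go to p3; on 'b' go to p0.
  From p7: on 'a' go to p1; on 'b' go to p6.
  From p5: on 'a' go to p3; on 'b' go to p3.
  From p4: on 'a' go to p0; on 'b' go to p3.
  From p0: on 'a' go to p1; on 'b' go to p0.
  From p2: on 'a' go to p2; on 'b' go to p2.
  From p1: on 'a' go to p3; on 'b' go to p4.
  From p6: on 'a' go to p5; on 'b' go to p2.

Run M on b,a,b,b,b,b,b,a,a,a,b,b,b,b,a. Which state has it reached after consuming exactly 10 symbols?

p3

p3 → p0 → p1 → p4 → p3 → p0 → p0 → p0 → p1 → p3 → p3
After 10 symbols: p3.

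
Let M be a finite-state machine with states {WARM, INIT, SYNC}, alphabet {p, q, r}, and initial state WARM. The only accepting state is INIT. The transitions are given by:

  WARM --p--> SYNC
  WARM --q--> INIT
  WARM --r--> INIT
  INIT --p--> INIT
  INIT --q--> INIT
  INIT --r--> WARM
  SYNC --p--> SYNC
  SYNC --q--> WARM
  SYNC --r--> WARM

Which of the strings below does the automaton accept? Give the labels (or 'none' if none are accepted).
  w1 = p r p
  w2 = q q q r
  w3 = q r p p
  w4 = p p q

w1: WARM → SYNC → WARM → SYNC  → end SYNC, rejected
w2: WARM → INIT → INIT → INIT → WARM  → end WARM, rejected
w3: WARM → INIT → WARM → SYNC → SYNC  → end SYNC, rejected
w4: WARM → SYNC → SYNC → WARM  → end WARM, rejected

none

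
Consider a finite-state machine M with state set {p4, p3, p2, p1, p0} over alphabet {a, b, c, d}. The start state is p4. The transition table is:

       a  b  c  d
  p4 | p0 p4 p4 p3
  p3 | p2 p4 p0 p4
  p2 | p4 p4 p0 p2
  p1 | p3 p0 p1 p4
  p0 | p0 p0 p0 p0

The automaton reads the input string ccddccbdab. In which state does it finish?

p4

p4 → p4 → p4 → p3 → p4 → p4 → p4 → p4 → p3 → p2 → p4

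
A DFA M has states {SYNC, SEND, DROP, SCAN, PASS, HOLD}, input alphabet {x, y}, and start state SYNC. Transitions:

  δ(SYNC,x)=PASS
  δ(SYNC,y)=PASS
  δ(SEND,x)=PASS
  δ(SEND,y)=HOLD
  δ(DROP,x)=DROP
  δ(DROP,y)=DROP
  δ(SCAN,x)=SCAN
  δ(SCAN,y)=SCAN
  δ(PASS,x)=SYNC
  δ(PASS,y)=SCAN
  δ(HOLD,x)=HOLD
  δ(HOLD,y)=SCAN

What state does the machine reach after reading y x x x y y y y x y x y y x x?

Trace: SYNC -y-> PASS -x-> SYNC -x-> PASS -x-> SYNC -y-> PASS -y-> SCAN -y-> SCAN -y-> SCAN -x-> SCAN -y-> SCAN -x-> SCAN -y-> SCAN -y-> SCAN -x-> SCAN -x-> SCAN

SCAN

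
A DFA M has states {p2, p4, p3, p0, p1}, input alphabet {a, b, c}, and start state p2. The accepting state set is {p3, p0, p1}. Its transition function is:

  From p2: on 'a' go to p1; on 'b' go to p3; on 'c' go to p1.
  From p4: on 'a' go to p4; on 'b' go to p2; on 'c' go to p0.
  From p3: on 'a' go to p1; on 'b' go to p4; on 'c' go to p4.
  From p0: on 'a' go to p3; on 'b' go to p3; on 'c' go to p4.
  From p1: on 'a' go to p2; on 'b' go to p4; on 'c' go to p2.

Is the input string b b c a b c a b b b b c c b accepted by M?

p2 → p3 → p4 → p0 → p3 → p4 → p0 → p3 → p4 → p2 → p3 → p4 → p0 → p4 → p2
End state p2 is not accepting.

No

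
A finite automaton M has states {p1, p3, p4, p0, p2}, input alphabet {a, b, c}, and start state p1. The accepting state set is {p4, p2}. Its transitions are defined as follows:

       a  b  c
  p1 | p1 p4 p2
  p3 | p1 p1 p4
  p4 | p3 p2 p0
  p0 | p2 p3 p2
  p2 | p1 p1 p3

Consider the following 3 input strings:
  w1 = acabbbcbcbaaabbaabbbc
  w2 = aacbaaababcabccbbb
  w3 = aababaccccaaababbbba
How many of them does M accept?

2

w1: p1 → p1 → p2 → p1 → p4 → p2 → p1 → p2 → p1 → p2 → p1 → p1 → p1 → p1 → p4 → p2 → p1 → p1 → p4 → p2 → p1 → p2  → end p2, accepted
w2: p1 → p1 → p1 → p2 → p1 → p1 → p1 → p1 → p4 → p3 → p1 → p2 → p1 → p4 → p0 → p2 → p1 → p4 → p2  → end p2, accepted
w3: p1 → p1 → p1 → p4 → p3 → p1 → p1 → p2 → p3 → p4 → p0 → p2 → p1 → p1 → p4 → p3 → p1 → p4 → p2 → p1 → p1  → end p1, rejected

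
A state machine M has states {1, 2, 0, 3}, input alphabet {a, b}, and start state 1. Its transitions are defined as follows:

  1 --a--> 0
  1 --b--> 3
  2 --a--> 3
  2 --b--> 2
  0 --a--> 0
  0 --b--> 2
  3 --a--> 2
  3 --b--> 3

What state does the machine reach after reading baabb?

1 → 3 → 2 → 3 → 3 → 3

3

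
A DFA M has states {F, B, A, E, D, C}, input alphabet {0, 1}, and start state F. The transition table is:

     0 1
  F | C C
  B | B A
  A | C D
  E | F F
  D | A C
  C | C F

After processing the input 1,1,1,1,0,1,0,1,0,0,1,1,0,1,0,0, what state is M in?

C

start at F
read '1': F → C
read '1': C → F
read '1': F → C
read '1': C → F
read '0': F → C
read '1': C → F
read '0': F → C
read '1': C → F
read '0': F → C
read '0': C → C
read '1': C → F
read '1': F → C
read '0': C → C
read '1': C → F
read '0': F → C
read '0': C → C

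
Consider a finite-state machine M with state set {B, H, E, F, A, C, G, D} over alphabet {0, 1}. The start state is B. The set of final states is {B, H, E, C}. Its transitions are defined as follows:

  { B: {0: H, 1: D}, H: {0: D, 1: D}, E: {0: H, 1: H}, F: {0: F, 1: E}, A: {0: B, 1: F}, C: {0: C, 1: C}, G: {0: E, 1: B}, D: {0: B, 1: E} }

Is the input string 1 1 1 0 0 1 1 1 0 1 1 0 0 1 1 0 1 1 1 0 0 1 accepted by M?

Trace: B -1-> D -1-> E -1-> H -0-> D -0-> B -1-> D -1-> E -1-> H -0-> D -1-> E -1-> H -0-> D -0-> B -1-> D -1-> E -0-> H -1-> D -1-> E -1-> H -0-> D -0-> B -1-> D
End state D is not accepting.

No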